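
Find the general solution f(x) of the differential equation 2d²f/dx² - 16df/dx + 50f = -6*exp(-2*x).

Divide through by 2: f'' - 8f' + 25f = -3*exp(-2*x).
Characteristic equation r² - 8r + 25 = 0 has discriminant (-8)² - 4·(25) = -36 < 0, so r = 4 ± 3i.
Hence f_h = C1*cos(3*x)*exp(4*x) + C2*exp(4*x)*sin(3*x).
Try f_p = A*exp(-2*x). Substituting into the equation and dividing by exp(-2*x) gives A = -1/15, so f_p = -exp(-2*x)/15.

f = -exp(-2*x)/15 + C1*cos(3*x)*exp(4*x) + C2*exp(4*x)*sin(3*x)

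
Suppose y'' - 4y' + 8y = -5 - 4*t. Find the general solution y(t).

Characteristic equation r² - 4r + 8 = 0 has discriminant (-4)² - 4·(8) = -16 < 0, so r = 2 ± 2i.
Hence y_h = C1*cos(2*t)*exp(2*t) + C2*exp(2*t)*sin(2*t).
For the particular solution try y_p = A0 + A1*t. Substituting and matching coefficients of each power of t gives A0 = -7/8, A1 = -1/2, so y_p = -7/8 - t/2.

y = -7/8 - t/2 + C1*cos(2*t)*exp(2*t) + C2*exp(2*t)*sin(2*t)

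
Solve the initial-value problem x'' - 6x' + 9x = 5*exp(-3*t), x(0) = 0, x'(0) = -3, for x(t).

x = -5*exp(3*t)/36 + 5*exp(-3*t)/36 - 13*t*exp(3*t)/6

Characteristic equation r² - 6r + 9 = 0 has discriminant (-6)² - 4·(9) = 0, so r = 3 is a repeated root.
Hence x_h = (C1 + C2*t)*exp(3*t).
Try x_p = A*exp(-3*t). Substituting into the equation and dividing by exp(-3*t) gives A = 5/36, so x_p = 5*exp(-3*t)/36.
General solution: x = 5*exp(-3*t)/36 + C1*exp(3*t) + C2*t*exp(3*t).
Apply the initial conditions: x(0) = 5/36 + C1 = 0 and x'(0) = -5/12 + C2 + 3*C1 = -3. Solving gives C1 = -5/36, C2 = -13/6.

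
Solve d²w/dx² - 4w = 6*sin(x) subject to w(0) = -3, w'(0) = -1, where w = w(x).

Characteristic equation r² - 4 = 0 factors as (r - 2)(r + 2) = 0, so r = 2, -2.
Hence w_h = C1*exp(2*x) + C2*exp(-2*x).
Try w_p = A*cos(x) + B*sin(x). Substituting and equating the coefficients of cos(x) and sin(x) gives A = 0, B = -6/5, so w_p = -6*sin(x)/5.
General solution: w = -6*sin(x)/5 + C1*exp(2*x) + C2*exp(-2*x).
Apply the initial conditions: w(0) = C1 + C2 = -3 and w'(0) = -6/5 - 2*C2 + 2*C1 = -1. Solving gives C1 = -29/20, C2 = -31/20.

w = -31*exp(-2*x)/20 - 29*exp(2*x)/20 - 6*sin(x)/5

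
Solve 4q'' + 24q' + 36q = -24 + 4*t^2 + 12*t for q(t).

q = -22/27 + t**2/9 + 5*t/27 + C1*exp(-3*t) + C2*t*exp(-3*t)

Divide through by 4: q'' + 6q' + 9q = -6 + t^2 + 3*t.
Characteristic equation r² + 6r + 9 = 0 has discriminant (6)² - 4·(9) = 0, so r = -3 is a repeated root.
Hence q_h = (C1 + C2*t)*exp(-3*t).
For the particular solution try q_p = A0 + A1*t + A2*t^2. Substituting and matching coefficients of each power of t gives A0 = -22/27, A1 = 5/27, A2 = 1/9, so q_p = -22/27 + t^2/9 + 5*t/27.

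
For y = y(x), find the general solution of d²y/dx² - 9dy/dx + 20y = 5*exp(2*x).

Characteristic equation r² - 9r + 20 = 0 factors as (r - 5)(r - 4) = 0, so r = 5, 4.
Hence y_h = C1*exp(5*x) + C2*exp(4*x).
Try y_p = A*exp(2*x). Substituting into the equation and dividing by exp(2*x) gives A = 5/6, so y_p = 5*exp(2*x)/6.

y = 5*exp(2*x)/6 + C1*exp(5*x) + C2*exp(4*x)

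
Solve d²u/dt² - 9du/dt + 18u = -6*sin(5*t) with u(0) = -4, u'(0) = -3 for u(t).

Characteristic equation r² - 9r + 18 = 0 factors as (r - 3)(r - 6) = 0, so r = 3, 6.
Hence u_h = C1*exp(3*t) + C2*exp(6*t).
Try u_p = A*cos(5*t) + B*sin(5*t). Substituting and equating the coefficients of cos(5t) and sin(5t) gives A = -135/1037, B = 21/1037, so u_p = -135*cos(5*t)/1037 + 21*sin(5*t)/1037.
General solution: u = -135*cos(5*t)/1037 + 21*sin(5*t)/1037 + C1*exp(3*t) + C2*exp(6*t).
Apply the initial conditions: u(0) = -135/1037 + C1 + C2 = -4 and u'(0) = 105/1037 + 3*C1 + 6*C2 = -3. Solving gives C1 = -114/17, C2 = 173/61.

u = -135*cos(5*t)/1037 - 114*exp(3*t)/17 + 21*sin(5*t)/1037 + 173*exp(6*t)/61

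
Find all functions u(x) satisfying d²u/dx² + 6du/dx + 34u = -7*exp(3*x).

Characteristic equation r² + 6r + 34 = 0 has discriminant (6)² - 4·(34) = -100 < 0, so r = -3 ± 5i.
Hence u_h = C1*cos(5*x)*exp(-3*x) + C2*exp(-3*x)*sin(5*x).
Try u_p = A*exp(3*x). Substituting into the equation and dividing by exp(3*x) gives A = -7/61, so u_p = -7*exp(3*x)/61.

u = -7*exp(3*x)/61 + C1*cos(5*x)*exp(-3*x) + C2*exp(-3*x)*sin(5*x)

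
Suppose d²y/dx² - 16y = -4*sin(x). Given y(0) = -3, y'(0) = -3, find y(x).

Characteristic equation r² - 16 = 0 factors as (r + 4)(r - 4) = 0, so r = -4, 4.
Hence y_h = C1*exp(-4*x) + C2*exp(4*x).
Try y_p = A*cos(x) + B*sin(x). Substituting and equating the coefficients of cos(x) and sin(x) gives A = 0, B = 4/17, so y_p = 4*sin(x)/17.
General solution: y = 4*sin(x)/17 + C1*exp(-4*x) + C2*exp(4*x).
Apply the initial conditions: y(0) = C1 + C2 = -3 and y'(0) = 4/17 - 4*C1 + 4*C2 = -3. Solving gives C1 = -149/136, C2 = -259/136.

y = -259*exp(4*x)/136 - 149*exp(-4*x)/136 + 4*sin(x)/17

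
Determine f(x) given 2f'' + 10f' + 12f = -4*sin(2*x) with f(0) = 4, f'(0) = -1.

f = -87*exp(-3*x)/13 - sin(2*x)/26 + 5*cos(2*x)/26 + 21*exp(-2*x)/2

Divide through by 2: f'' + 5f' + 6f = -2*sin(2*x).
Characteristic equation r² + 5r + 6 = 0 factors as (r + 2)(r + 3) = 0, so r = -2, -3.
Hence f_h = C1*exp(-2*x) + C2*exp(-3*x).
Try f_p = A*cos(2*x) + B*sin(2*x). Substituting and equating the coefficients of cos(2x) and sin(2x) gives A = 5/26, B = -1/26, so f_p = -sin(2*x)/26 + 5*cos(2*x)/26.
General solution: f = -sin(2*x)/26 + 5*cos(2*x)/26 + C1*exp(-2*x) + C2*exp(-3*x).
Apply the initial conditions: f(0) = 5/26 + C1 + C2 = 4 and f'(0) = -1/13 - 3*C2 - 2*C1 = -1. Solving gives C1 = 21/2, C2 = -87/13.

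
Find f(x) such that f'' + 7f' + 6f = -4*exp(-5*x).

f = C1*exp(-6*x) + C2*exp(-x) + exp(-5*x)

Characteristic equation r² + 7r + 6 = 0 factors as (r + 6)(r + 1) = 0, so r = -6, -1.
Hence f_h = C1*exp(-6*x) + C2*exp(-x).
Try f_p = A*exp(-5*x). Substituting into the equation and dividing by exp(-5*x) gives A = 1, so f_p = exp(-5*x).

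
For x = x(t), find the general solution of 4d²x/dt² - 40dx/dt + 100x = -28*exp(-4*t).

x = -7*exp(-4*t)/81 + C1*exp(5*t) + C2*t*exp(5*t)

Divide through by 4: x'' - 10x' + 25x = -7*exp(-4*t).
Characteristic equation r² - 10r + 25 = 0 has discriminant (-10)² - 4·(25) = 0, so r = 5 is a repeated root.
Hence x_h = (C1 + C2*t)*exp(5*t).
Try x_p = A*exp(-4*t). Substituting into the equation and dividing by exp(-4*t) gives A = -7/81, so x_p = -7*exp(-4*t)/81.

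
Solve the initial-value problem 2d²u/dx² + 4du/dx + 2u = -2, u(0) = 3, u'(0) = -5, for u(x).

Divide through by 2: u'' + 2u' + u = -1.
Characteristic equation r² + 2r + 1 = 0 has discriminant (2)² - 4·(1) = 0, so r = -1 is a repeated root.
Hence u_h = (C1 + C2*x)*exp(-x).
For the particular solution try u_p = A0. Substituting and matching coefficients of each power of x gives A0 = -1, so u_p = -1.
General solution: u = -1 + C1*exp(-x) + C2*x*exp(-x).
Apply the initial conditions: u(0) = -1 + C1 = 3 and u'(0) = C2 - C1 = -5. Solving gives C1 = 4, C2 = -1.

u = -1 + 4*exp(-x) - x*exp(-x)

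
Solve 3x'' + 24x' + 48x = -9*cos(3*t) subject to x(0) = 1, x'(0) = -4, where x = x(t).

x = -72*sin(3*t)/625 - 21*cos(3*t)/625 + 646*exp(-4*t)/625 + 12*t*exp(-4*t)/25

Divide through by 3: x'' + 8x' + 16x = -3*cos(3*t).
Characteristic equation r² + 8r + 16 = 0 has discriminant (8)² - 4·(16) = 0, so r = -4 is a repeated root.
Hence x_h = (C1 + C2*t)*exp(-4*t).
Try x_p = A*cos(3*t) + B*sin(3*t). Substituting and equating the coefficients of cos(3t) and sin(3t) gives A = -21/625, B = -72/625, so x_p = -72*sin(3*t)/625 - 21*cos(3*t)/625.
General solution: x = -72*sin(3*t)/625 - 21*cos(3*t)/625 + C1*exp(-4*t) + C2*t*exp(-4*t).
Apply the initial conditions: x(0) = -21/625 + C1 = 1 and x'(0) = -216/625 + C2 - 4*C1 = -4. Solving gives C1 = 646/625, C2 = 12/25.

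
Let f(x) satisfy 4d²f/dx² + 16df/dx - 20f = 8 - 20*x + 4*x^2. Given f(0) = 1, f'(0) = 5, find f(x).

Divide through by 4: f'' + 4f' - 5f = 2 + x^2 - 5*x.
Characteristic equation r² + 4r - 5 = 0 factors as (r - 1)(r + 5) = 0, so r = 1, -5.
Hence f_h = C1*exp(x) + C2*exp(-5*x).
For the particular solution try f_p = A0 + A1*x + A2*x^2. Substituting and matching coefficients of each power of x gives A0 = 8/125, A1 = 17/25, A2 = -1/5, so f_p = 8/125 - x^2/5 + 17*x/25.
General solution: f = 8/125 - x^2/5 + 17*x/25 + C1*exp(x) + C2*exp(-5*x).
Apply the initial conditions: f(0) = 8/125 + C1 + C2 = 1 and f'(0) = 17/25 + C1 - 5*C2 = 5. Solving gives C1 = 3/2, C2 = -141/250.

f = 8/125 - 141*exp(-5*x)/250 - x**2/5 + 3*exp(x)/2 + 17*x/25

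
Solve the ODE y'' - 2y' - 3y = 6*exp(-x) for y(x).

Characteristic equation r² - 2r - 3 = 0 factors as (r + 1)(r - 3) = 0, so r = -1, 3.
Hence y_h = C1*exp(-x) + C2*exp(3*x).
Since exp(-x) solves the homogeneous equation (r = -1 is a root of multiplicity 1), multiply the trial by x. Try y_p = A*x*exp(-x). Substituting into the equation and dividing by exp(-x) gives A = -3/2, so y_p = -3*x*exp(-x)/2.

y = C1*exp(-x) + C2*exp(3*x) - 3*x*exp(-x)/2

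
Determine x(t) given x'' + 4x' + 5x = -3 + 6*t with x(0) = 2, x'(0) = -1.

Characteristic equation r² + 4r + 5 = 0 has discriminant (4)² - 4·(5) = -4 < 0, so r = -2 ± i.
Hence x_h = C1*cos(t)*exp(-2*t) + C2*exp(-2*t)*sin(t).
For the particular solution try x_p = A0 + A1*t. Substituting and matching coefficients of each power of t gives A0 = -39/25, A1 = 6/5, so x_p = -39/25 + 6*t/5.
General solution: x = -39/25 + 6*t/5 + C1*cos(t)*exp(-2*t) + C2*exp(-2*t)*sin(t).
Apply the initial conditions: x(0) = -39/25 + C1 = 2 and x'(0) = 6/5 + C2 - 2*C1 = -1. Solving gives C1 = 89/25, C2 = 123/25.

x = -39/25 + 6*t/5 + 89*cos(t)*exp(-2*t)/25 + 123*exp(-2*t)*sin(t)/25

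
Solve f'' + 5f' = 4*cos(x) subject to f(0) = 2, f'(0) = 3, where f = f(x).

f = 13/5 - 29*exp(-5*x)/65 - 2*cos(x)/13 + 10*sin(x)/13

Characteristic equation r² + 5r = 0 factors as (r + 5)r = 0, so r = -5, 0.
Hence f_h = C1*exp(-5*x) + C2.
Try f_p = A*cos(x) + B*sin(x). Substituting and equating the coefficients of cos(x) and sin(x) gives A = -2/13, B = 10/13, so f_p = -2*cos(x)/13 + 10*sin(x)/13.
General solution: f = C2 - 2*cos(x)/13 + 10*sin(x)/13 + C1*exp(-5*x).
Apply the initial conditions: f(0) = -2/13 + C1 + C2 = 2 and f'(0) = 10/13 - 5*C1 = 3. Solving gives C1 = -29/65, C2 = 13/5.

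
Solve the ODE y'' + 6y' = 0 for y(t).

Characteristic equation r² + 6r = 0 factors as (r + 6)r = 0, so r = -6, 0.
Hence y_h = C1*exp(-6*t) + C2.

y = C2 + C1*exp(-6*t)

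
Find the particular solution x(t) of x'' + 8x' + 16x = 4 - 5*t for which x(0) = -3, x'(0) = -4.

Characteristic equation r² + 8r + 16 = 0 has discriminant (8)² - 4·(16) = 0, so r = -4 is a repeated root.
Hence x_h = (C1 + C2*t)*exp(-4*t).
For the particular solution try x_p = A0 + A1*t. Substituting and matching coefficients of each power of t gives A0 = 13/32, A1 = -5/16, so x_p = 13/32 - 5*t/16.
General solution: x = 13/32 - 5*t/16 + C1*exp(-4*t) + C2*t*exp(-4*t).
Apply the initial conditions: x(0) = 13/32 + C1 = -3 and x'(0) = -5/16 + C2 - 4*C1 = -4. Solving gives C1 = -109/32, C2 = -277/16.

x = 13/32 - 109*exp(-4*t)/32 - 5*t/16 - 277*t*exp(-4*t)/16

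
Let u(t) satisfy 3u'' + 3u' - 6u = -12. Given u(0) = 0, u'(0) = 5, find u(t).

Divide through by 3: u'' + u' - 2u = -4.
Characteristic equation r² + r - 2 = 0 factors as (r + 2)(r - 1) = 0, so r = -2, 1.
Hence u_h = C1*exp(-2*t) + C2*exp(t).
For the particular solution try u_p = A0. Substituting and matching coefficients of each power of t gives A0 = 2, so u_p = 2.
General solution: u = 2 + C1*exp(-2*t) + C2*exp(t).
Apply the initial conditions: u(0) = 2 + C1 + C2 = 0 and u'(0) = C2 - 2*C1 = 5. Solving gives C1 = -7/3, C2 = 1/3.

u = 2 - 7*exp(-2*t)/3 + exp(t)/3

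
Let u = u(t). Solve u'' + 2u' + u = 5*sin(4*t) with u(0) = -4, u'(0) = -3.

u = -1116*exp(-t)/289 - 75*sin(4*t)/289 - 40*cos(4*t)/289 - 99*t*exp(-t)/17

Characteristic equation r² + 2r + 1 = 0 has discriminant (2)² - 4·(1) = 0, so r = -1 is a repeated root.
Hence u_h = (C1 + C2*t)*exp(-t).
Try u_p = A*cos(4*t) + B*sin(4*t). Substituting and equating the coefficients of cos(4t) and sin(4t) gives A = -40/289, B = -75/289, so u_p = -75*sin(4*t)/289 - 40*cos(4*t)/289.
General solution: u = -75*sin(4*t)/289 - 40*cos(4*t)/289 + C1*exp(-t) + C2*t*exp(-t).
Apply the initial conditions: u(0) = -40/289 + C1 = -4 and u'(0) = -300/289 + C2 - C1 = -3. Solving gives C1 = -1116/289, C2 = -99/17.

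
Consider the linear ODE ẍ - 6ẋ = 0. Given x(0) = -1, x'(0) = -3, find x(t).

Characteristic equation r² - 6r = 0 factors as (r - 6)r = 0, so r = 6, 0.
Hence x_h = C1*exp(6*t) + C2.
Apply the initial conditions: x(0) = C1 + C2 = -1 and x'(0) = 6*C1 = -3. Solving gives C1 = -1/2, C2 = -1/2.

x = -1/2 - exp(6*t)/2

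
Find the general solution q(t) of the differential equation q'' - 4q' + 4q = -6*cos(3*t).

Characteristic equation r² - 4r + 4 = 0 has discriminant (-4)² - 4·(4) = 0, so r = 2 is a repeated root.
Hence q_h = (C1 + C2*t)*exp(2*t).
Try q_p = A*cos(3*t) + B*sin(3*t). Substituting and equating the coefficients of cos(3t) and sin(3t) gives A = 30/169, B = 72/169, so q_p = 30*cos(3*t)/169 + 72*sin(3*t)/169.

q = 30*cos(3*t)/169 + 72*sin(3*t)/169 + C1*exp(2*t) + C2*t*exp(2*t)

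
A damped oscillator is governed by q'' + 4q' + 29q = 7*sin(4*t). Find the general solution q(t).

q = -112*cos(4*t)/425 + 91*sin(4*t)/425 + C1*cos(5*t)*exp(-2*t) + C2*exp(-2*t)*sin(5*t)

Characteristic equation r² + 4r + 29 = 0 has discriminant (4)² - 4·(29) = -100 < 0, so r = -2 ± 5i.
Hence q_h = C1*cos(5*t)*exp(-2*t) + C2*exp(-2*t)*sin(5*t).
Try q_p = A*cos(4*t) + B*sin(4*t). Substituting and equating the coefficients of cos(4t) and sin(4t) gives A = -112/425, B = 91/425, so q_p = -112*cos(4*t)/425 + 91*sin(4*t)/425.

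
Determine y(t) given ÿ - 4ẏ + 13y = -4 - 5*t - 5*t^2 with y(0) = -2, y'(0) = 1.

y = -966/2197 - 105*t/169 - 5*t**2/13 - 3428*cos(3*t)*exp(2*t)/2197 + 10418*exp(2*t)*sin(3*t)/6591

Characteristic equation r² - 4r + 13 = 0 has discriminant (-4)² - 4·(13) = -36 < 0, so r = 2 ± 3i.
Hence y_h = C1*cos(3*t)*exp(2*t) + C2*exp(2*t)*sin(3*t).
For the particular solution try y_p = A0 + A1*t + A2*t^2. Substituting and matching coefficients of each power of t gives A0 = -966/2197, A1 = -105/169, A2 = -5/13, so y_p = -966/2197 - 105*t/169 - 5*t^2/13.
General solution: y = -966/2197 - 105*t/169 - 5*t^2/13 + C1*cos(3*t)*exp(2*t) + C2*exp(2*t)*sin(3*t).
Apply the initial conditions: y(0) = -966/2197 + C1 = -2 and y'(0) = -105/169 + 2*C1 + 3*C2 = 1. Solving gives C1 = -3428/2197, C2 = 10418/6591.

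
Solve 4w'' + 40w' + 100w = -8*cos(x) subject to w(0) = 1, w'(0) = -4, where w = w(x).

w = -12*cos(x)/169 - 5*sin(x)/169 + 181*exp(-5*x)/169 + 18*x*exp(-5*x)/13

Divide through by 4: w'' + 10w' + 25w = -2*cos(x).
Characteristic equation r² + 10r + 25 = 0 has discriminant (10)² - 4·(25) = 0, so r = -5 is a repeated root.
Hence w_h = (C1 + C2*x)*exp(-5*x).
Try w_p = A*cos(x) + B*sin(x). Substituting and equating the coefficients of cos(x) and sin(x) gives A = -12/169, B = -5/169, so w_p = -12*cos(x)/169 - 5*sin(x)/169.
General solution: w = -12*cos(x)/169 - 5*sin(x)/169 + C1*exp(-5*x) + C2*x*exp(-5*x).
Apply the initial conditions: w(0) = -12/169 + C1 = 1 and w'(0) = -5/169 + C2 - 5*C1 = -4. Solving gives C1 = 181/169, C2 = 18/13.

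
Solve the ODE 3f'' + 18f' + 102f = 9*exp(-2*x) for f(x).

f = 3*exp(-2*x)/26 + C1*cos(5*x)*exp(-3*x) + C2*exp(-3*x)*sin(5*x)

Divide through by 3: f'' + 6f' + 34f = 3*exp(-2*x).
Characteristic equation r² + 6r + 34 = 0 has discriminant (6)² - 4·(34) = -100 < 0, so r = -3 ± 5i.
Hence f_h = C1*cos(5*x)*exp(-3*x) + C2*exp(-3*x)*sin(5*x).
Try f_p = A*exp(-2*x). Substituting into the equation and dividing by exp(-2*x) gives A = 3/26, so f_p = 3*exp(-2*x)/26.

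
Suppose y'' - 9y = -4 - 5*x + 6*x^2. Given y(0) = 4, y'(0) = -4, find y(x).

Characteristic equation r² - 9 = 0 factors as (r + 3)(r - 3) = 0, so r = -3, 3.
Hence y_h = C1*exp(-3*x) + C2*exp(3*x).
For the particular solution try y_p = A0 + A1*x + A2*x^2. Substituting and matching coefficients of each power of x gives A0 = 8/27, A1 = 5/9, A2 = -2/3, so y_p = 8/27 - 2*x^2/3 + 5*x/9.
General solution: y = 8/27 - 2*x^2/3 + 5*x/9 + C1*exp(-3*x) + C2*exp(3*x).
Apply the initial conditions: y(0) = 8/27 + C1 + C2 = 4 and y'(0) = 5/9 - 3*C1 + 3*C2 = -4. Solving gives C1 = 47/18, C2 = 59/54.

y = 8/27 - 2*x**2/3 + 5*x/9 + 47*exp(-3*x)/18 + 59*exp(3*x)/54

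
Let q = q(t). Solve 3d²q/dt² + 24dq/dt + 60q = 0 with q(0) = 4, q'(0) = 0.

Divide through by 3: q'' + 8q' + 20q = 0.
Characteristic equation r² + 8r + 20 = 0 has discriminant (8)² - 4·(20) = -16 < 0, so r = -4 ± 2i.
Hence q_h = C1*cos(2*t)*exp(-4*t) + C2*exp(-4*t)*sin(2*t).
Apply the initial conditions: q(0) = C1 = 4 and q'(0) = -4*C1 + 2*C2 = 0. Solving gives C1 = 4, C2 = 8.

q = 4*cos(2*t)*exp(-4*t) + 8*exp(-4*t)*sin(2*t)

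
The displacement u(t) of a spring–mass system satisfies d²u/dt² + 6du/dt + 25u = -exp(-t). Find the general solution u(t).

Characteristic equation r² + 6r + 25 = 0 has discriminant (6)² - 4·(25) = -64 < 0, so r = -3 ± 4i.
Hence u_h = C1*cos(4*t)*exp(-3*t) + C2*exp(-3*t)*sin(4*t).
Try u_p = A*exp(-t). Substituting into the equation and dividing by exp(-t) gives A = -1/20, so u_p = -exp(-t)/20.

u = -exp(-t)/20 + C1*cos(4*t)*exp(-3*t) + C2*exp(-3*t)*sin(4*t)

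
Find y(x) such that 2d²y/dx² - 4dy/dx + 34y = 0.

y = C1*cos(4*x)*exp(x) + C2*exp(x)*sin(4*x)

Divide through by 2: y'' - 2y' + 17y = 0.
Characteristic equation r² - 2r + 17 = 0 has discriminant (-2)² - 4·(17) = -64 < 0, so r = 1 ± 4i.
Hence y_h = C1*cos(4*x)*exp(x) + C2*exp(x)*sin(4*x).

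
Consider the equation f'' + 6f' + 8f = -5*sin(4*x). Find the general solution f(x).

f = sin(4*x)/16 + 3*cos(4*x)/16 + C1*exp(-4*x) + C2*exp(-2*x)

Characteristic equation r² + 6r + 8 = 0 factors as (r + 4)(r + 2) = 0, so r = -4, -2.
Hence f_h = C1*exp(-4*x) + C2*exp(-2*x).
Try f_p = A*cos(4*x) + B*sin(4*x). Substituting and equating the coefficients of cos(4x) and sin(4x) gives A = 3/16, B = 1/16, so f_p = sin(4*x)/16 + 3*cos(4*x)/16.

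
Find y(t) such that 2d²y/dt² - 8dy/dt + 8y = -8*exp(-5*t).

Divide through by 2: y'' - 4y' + 4y = -4*exp(-5*t).
Characteristic equation r² - 4r + 4 = 0 has discriminant (-4)² - 4·(4) = 0, so r = 2 is a repeated root.
Hence y_h = (C1 + C2*t)*exp(2*t).
Try y_p = A*exp(-5*t). Substituting into the equation and dividing by exp(-5*t) gives A = -4/49, so y_p = -4*exp(-5*t)/49.

y = -4*exp(-5*t)/49 + C1*exp(2*t) + C2*t*exp(2*t)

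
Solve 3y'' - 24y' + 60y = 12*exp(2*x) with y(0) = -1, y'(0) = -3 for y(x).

Divide through by 3: y'' - 8y' + 20y = 4*exp(2*x).
Characteristic equation r² - 8r + 20 = 0 has discriminant (-8)² - 4·(20) = -16 < 0, so r = 4 ± 2i.
Hence y_h = C1*cos(2*x)*exp(4*x) + C2*exp(4*x)*sin(2*x).
Try y_p = A*exp(2*x). Substituting into the equation and dividing by exp(2*x) gives A = 1/2, so y_p = exp(2*x)/2.
General solution: y = exp(2*x)/2 + C1*cos(2*x)*exp(4*x) + C2*exp(4*x)*sin(2*x).
Apply the initial conditions: y(0) = 1/2 + C1 = -1 and y'(0) = 1 + 2*C2 + 4*C1 = -3. Solving gives C1 = -3/2, C2 = 1.

y = exp(2*x)/2 + exp(4*x)*sin(2*x) - 3*cos(2*x)*exp(4*x)/2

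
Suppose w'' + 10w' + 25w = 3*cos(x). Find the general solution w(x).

w = 15*sin(x)/338 + 18*cos(x)/169 + C1*exp(-5*x) + C2*x*exp(-5*x)

Characteristic equation r² + 10r + 25 = 0 has discriminant (10)² - 4·(25) = 0, so r = -5 is a repeated root.
Hence w_h = (C1 + C2*x)*exp(-5*x).
Try w_p = A*cos(x) + B*sin(x). Substituting and equating the coefficients of cos(x) and sin(x) gives A = 18/169, B = 15/338, so w_p = 15*sin(x)/338 + 18*cos(x)/169.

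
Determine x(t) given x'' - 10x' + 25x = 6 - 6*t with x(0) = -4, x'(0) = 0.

Characteristic equation r² - 10r + 25 = 0 has discriminant (-10)² - 4·(25) = 0, so r = 5 is a repeated root.
Hence x_h = (C1 + C2*t)*exp(5*t).
For the particular solution try x_p = A0 + A1*t. Substituting and matching coefficients of each power of t gives A0 = 18/125, A1 = -6/25, so x_p = 18/125 - 6*t/25.
General solution: x = 18/125 - 6*t/25 + C1*exp(5*t) + C2*t*exp(5*t).
Apply the initial conditions: x(0) = 18/125 + C1 = -4 and x'(0) = -6/25 + C2 + 5*C1 = 0. Solving gives C1 = -518/125, C2 = 524/25.

x = 18/125 - 518*exp(5*t)/125 - 6*t/25 + 524*t*exp(5*t)/25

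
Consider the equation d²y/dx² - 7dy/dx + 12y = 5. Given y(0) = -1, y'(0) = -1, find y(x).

y = 5/12 - 14*exp(3*x)/3 + 13*exp(4*x)/4

Characteristic equation r² - 7r + 12 = 0 factors as (r - 3)(r - 4) = 0, so r = 3, 4.
Hence y_h = C1*exp(3*x) + C2*exp(4*x).
For the particular solution try y_p = A0. Substituting and matching coefficients of each power of x gives A0 = 5/12, so y_p = 5/12.
General solution: y = 5/12 + C1*exp(3*x) + C2*exp(4*x).
Apply the initial conditions: y(0) = 5/12 + C1 + C2 = -1 and y'(0) = 3*C1 + 4*C2 = -1. Solving gives C1 = -14/3, C2 = 13/4.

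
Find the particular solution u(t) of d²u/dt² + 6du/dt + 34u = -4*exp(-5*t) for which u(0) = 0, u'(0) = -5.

u = -4*exp(-5*t)/29 - 153*exp(-3*t)*sin(5*t)/145 + 4*cos(5*t)*exp(-3*t)/29

Characteristic equation r² + 6r + 34 = 0 has discriminant (6)² - 4·(34) = -100 < 0, so r = -3 ± 5i.
Hence u_h = C1*cos(5*t)*exp(-3*t) + C2*exp(-3*t)*sin(5*t).
Try u_p = A*exp(-5*t). Substituting into the equation and dividing by exp(-5*t) gives A = -4/29, so u_p = -4*exp(-5*t)/29.
General solution: u = -4*exp(-5*t)/29 + C1*cos(5*t)*exp(-3*t) + C2*exp(-3*t)*sin(5*t).
Apply the initial conditions: u(0) = -4/29 + C1 = 0 and u'(0) = 20/29 - 3*C1 + 5*C2 = -5. Solving gives C1 = 4/29, C2 = -153/145.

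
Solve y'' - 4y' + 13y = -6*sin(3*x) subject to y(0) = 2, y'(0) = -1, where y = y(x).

y = -9*cos(3*x)/20 - 3*sin(3*x)/20 - 109*exp(2*x)*sin(3*x)/60 + 49*cos(3*x)*exp(2*x)/20

Characteristic equation r² - 4r + 13 = 0 has discriminant (-4)² - 4·(13) = -36 < 0, so r = 2 ± 3i.
Hence y_h = C1*cos(3*x)*exp(2*x) + C2*exp(2*x)*sin(3*x).
Try y_p = A*cos(3*x) + B*sin(3*x). Substituting and equating the coefficients of cos(3x) and sin(3x) gives A = -9/20, B = -3/20, so y_p = -9*cos(3*x)/20 - 3*sin(3*x)/20.
General solution: y = -9*cos(3*x)/20 - 3*sin(3*x)/20 + C1*cos(3*x)*exp(2*x) + C2*exp(2*x)*sin(3*x).
Apply the initial conditions: y(0) = -9/20 + C1 = 2 and y'(0) = -9/20 + 2*C1 + 3*C2 = -1. Solving gives C1 = 49/20, C2 = -109/60.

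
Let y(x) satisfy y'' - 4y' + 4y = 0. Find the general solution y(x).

Characteristic equation r² - 4r + 4 = 0 has discriminant (-4)² - 4·(4) = 0, so r = 2 is a repeated root.
Hence y_h = (C1 + C2*x)*exp(2*x).

y = C1*exp(2*x) + C2*x*exp(2*x)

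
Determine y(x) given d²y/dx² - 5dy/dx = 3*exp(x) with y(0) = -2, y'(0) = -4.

y = -3/5 - 13*exp(5*x)/20 - 3*exp(x)/4

Characteristic equation r² - 5r = 0 factors as (r - 5)r = 0, so r = 5, 0.
Hence y_h = C1*exp(5*x) + C2.
Try y_p = A*exp(x). Substituting into the equation and dividing by exp(x) gives A = -3/4, so y_p = -3*exp(x)/4.
General solution: y = C2 - 3*exp(x)/4 + C1*exp(5*x).
Apply the initial conditions: y(0) = -3/4 + C1 + C2 = -2 and y'(0) = -3/4 + 5*C1 = -4. Solving gives C1 = -13/20, C2 = -3/5.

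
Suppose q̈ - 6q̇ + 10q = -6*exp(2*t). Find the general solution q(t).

q = -3*exp(2*t) + C1*cos(t)*exp(3*t) + C2*exp(3*t)*sin(t)

Characteristic equation r² - 6r + 10 = 0 has discriminant (-6)² - 4·(10) = -4 < 0, so r = 3 ± i.
Hence q_h = C1*cos(t)*exp(3*t) + C2*exp(3*t)*sin(t).
Try q_p = A*exp(2*t). Substituting into the equation and dividing by exp(2*t) gives A = -3, so q_p = -3*exp(2*t).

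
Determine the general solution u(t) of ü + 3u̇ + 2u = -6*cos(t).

u = -9*sin(t)/5 - 3*cos(t)/5 + C1*exp(-2*t) + C2*exp(-t)

Characteristic equation r² + 3r + 2 = 0 factors as (r + 2)(r + 1) = 0, so r = -2, -1.
Hence u_h = C1*exp(-2*t) + C2*exp(-t).
Try u_p = A*cos(t) + B*sin(t). Substituting and equating the coefficients of cos(t) and sin(t) gives A = -3/5, B = -9/5, so u_p = -9*sin(t)/5 - 3*cos(t)/5.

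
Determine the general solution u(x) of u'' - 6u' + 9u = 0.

u = C1*exp(3*x) + C2*x*exp(3*x)

Characteristic equation r² - 6r + 9 = 0 has discriminant (-6)² - 4·(9) = 0, so r = 3 is a repeated root.
Hence u_h = (C1 + C2*x)*exp(3*x).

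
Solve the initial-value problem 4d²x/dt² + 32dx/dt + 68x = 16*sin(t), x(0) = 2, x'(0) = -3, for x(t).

x = -cos(t)/10 + sin(t)/5 + 21*cos(t)*exp(-4*t)/10 + 26*exp(-4*t)*sin(t)/5

Divide through by 4: x'' + 8x' + 17x = 4*sin(t).
Characteristic equation r² + 8r + 17 = 0 has discriminant (8)² - 4·(17) = -4 < 0, so r = -4 ± i.
Hence x_h = C1*cos(t)*exp(-4*t) + C2*exp(-4*t)*sin(t).
Try x_p = A*cos(t) + B*sin(t). Substituting and equating the coefficients of cos(t) and sin(t) gives A = -1/10, B = 1/5, so x_p = -cos(t)/10 + sin(t)/5.
General solution: x = -cos(t)/10 + sin(t)/5 + C1*cos(t)*exp(-4*t) + C2*exp(-4*t)*sin(t).
Apply the initial conditions: x(0) = -1/10 + C1 = 2 and x'(0) = 1/5 + C2 - 4*C1 = -3. Solving gives C1 = 21/10, C2 = 26/5.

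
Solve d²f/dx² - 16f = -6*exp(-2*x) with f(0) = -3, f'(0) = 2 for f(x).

Characteristic equation r² - 16 = 0 factors as (r - 4)(r + 4) = 0, so r = 4, -4.
Hence f_h = C1*exp(4*x) + C2*exp(-4*x).
Try f_p = A*exp(-2*x). Substituting into the equation and dividing by exp(-2*x) gives A = 1/2, so f_p = exp(-2*x)/2.
General solution: f = exp(-2*x)/2 + C1*exp(4*x) + C2*exp(-4*x).
Apply the initial conditions: f(0) = 1/2 + C1 + C2 = -3 and f'(0) = -1 - 4*C2 + 4*C1 = 2. Solving gives C1 = -11/8, C2 = -17/8.

f = exp(-2*x)/2 - 17*exp(-4*x)/8 - 11*exp(4*x)/8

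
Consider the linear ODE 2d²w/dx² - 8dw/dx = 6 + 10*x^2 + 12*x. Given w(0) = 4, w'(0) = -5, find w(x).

Divide through by 2: w'' - 4w' = 3 + 5*x^2 + 6*x.
Characteristic equation r² - 4r = 0 factors as (r - 4)r = 0, so r = 4, 0.
Hence w_h = C1*exp(4*x) + C2.
Since 0 is a characteristic root (multiplicity 1), multiply the polynomial trial by x: try w_p = x*(A0 + A1*x + A2*x^2). Substituting and matching coefficients of each power of x gives A0 = -41/32, A1 = -17/16, A2 = -5/12, so w_p = -41*x/32 - 17*x^2/16 - 5*x^3/12.
General solution: w = C2 - 41*x/32 - 17*x^2/16 - 5*x^3/12 + C1*exp(4*x).
Apply the initial conditions: w(0) = C1 + C2 = 4 and w'(0) = -41/32 + 4*C1 = -5. Solving gives C1 = -119/128, C2 = 631/128.

w = 631/128 - 119*exp(4*x)/128 - 41*x/32 - 17*x**2/16 - 5*x**3/12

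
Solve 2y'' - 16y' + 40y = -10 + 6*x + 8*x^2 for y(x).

Divide through by 2: y'' - 8y' + 20y = -5 + 3*x + 4*x^2.
Characteristic equation r² - 8r + 20 = 0 has discriminant (-8)² - 4·(20) = -16 < 0, so r = 4 ± 2i.
Hence y_h = C1*cos(2*x)*exp(4*x) + C2*exp(4*x)*sin(2*x).
For the particular solution try y_p = A0 + A1*x + A2*x^2. Substituting and matching coefficients of each power of x gives A0 = -73/500, A1 = 31/100, A2 = 1/5, so y_p = -73/500 + x^2/5 + 31*x/100.

y = -73/500 + x**2/5 + 31*x/100 + C1*cos(2*x)*exp(4*x) + C2*exp(4*x)*sin(2*x)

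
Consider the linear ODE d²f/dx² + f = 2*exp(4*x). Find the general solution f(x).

f = 2*exp(4*x)/17 + C1*cos(x) + C2*sin(x)

Characteristic equation r² + 1 = 0 has discriminant (0)² - 4·(1) = -4 < 0, so r = ± i.
Hence f_h = C1*cos(x) + C2*sin(x).
Try f_p = A*exp(4*x). Substituting into the equation and dividing by exp(4*x) gives A = 2/17, so f_p = 2*exp(4*x)/17.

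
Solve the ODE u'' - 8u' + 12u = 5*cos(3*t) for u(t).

Characteristic equation r² - 8r + 12 = 0 factors as (r - 6)(r - 2) = 0, so r = 6, 2.
Hence u_h = C1*exp(6*t) + C2*exp(2*t).
Try u_p = A*cos(3*t) + B*sin(3*t). Substituting and equating the coefficients of cos(3t) and sin(3t) gives A = 1/39, B = -8/39, so u_p = -8*sin(3*t)/39 + cos(3*t)/39.

u = -8*sin(3*t)/39 + cos(3*t)/39 + C1*exp(6*t) + C2*exp(2*t)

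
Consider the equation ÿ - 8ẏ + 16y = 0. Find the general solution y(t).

Characteristic equation r² - 8r + 16 = 0 has discriminant (-8)² - 4·(16) = 0, so r = 4 is a repeated root.
Hence y_h = (C1 + C2*t)*exp(4*t).

y = C1*exp(4*t) + C2*t*exp(4*t)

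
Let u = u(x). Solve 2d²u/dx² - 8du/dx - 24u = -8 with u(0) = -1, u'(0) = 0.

Divide through by 2: u'' - 4u' - 12u = -4.
Characteristic equation r² - 4r - 12 = 0 factors as (r + 2)(r - 6) = 0, so r = -2, 6.
Hence u_h = C1*exp(-2*x) + C2*exp(6*x).
For the particular solution try u_p = A0. Substituting and matching coefficients of each power of x gives A0 = 1/3, so u_p = 1/3.
General solution: u = 1/3 + C1*exp(-2*x) + C2*exp(6*x).
Apply the initial conditions: u(0) = 1/3 + C1 + C2 = -1 and u'(0) = -2*C1 + 6*C2 = 0. Solving gives C1 = -1, C2 = -1/3.

u = 1/3 - exp(-2*x) - exp(6*x)/3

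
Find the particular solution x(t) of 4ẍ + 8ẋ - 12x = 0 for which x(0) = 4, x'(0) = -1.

x = 5*exp(-3*t)/4 + 11*exp(t)/4

Divide through by 4: x'' + 2x' - 3x = 0.
Characteristic equation r² + 2r - 3 = 0 factors as (r + 3)(r - 1) = 0, so r = -3, 1.
Hence x_h = C1*exp(-3*t) + C2*exp(t).
Apply the initial conditions: x(0) = C1 + C2 = 4 and x'(0) = C2 - 3*C1 = -1. Solving gives C1 = 5/4, C2 = 11/4.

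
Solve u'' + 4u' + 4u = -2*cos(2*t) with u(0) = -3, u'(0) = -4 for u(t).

Characteristic equation r² + 4r + 4 = 0 has discriminant (4)² - 4·(4) = 0, so r = -2 is a repeated root.
Hence u_h = (C1 + C2*t)*exp(-2*t).
Try u_p = A*cos(2*t) + B*sin(2*t). Substituting and equating the coefficients of cos(2t) and sin(2t) gives A = 0, B = -1/4, so u_p = -sin(2*t)/4.
General solution: u = -sin(2*t)/4 + C1*exp(-2*t) + C2*t*exp(-2*t).
Apply the initial conditions: u(0) = C1 = -3 and u'(0) = -1/2 + C2 - 2*C1 = -4. Solving gives C1 = -3, C2 = -19/2.

u = -3*exp(-2*t) - sin(2*t)/4 - 19*t*exp(-2*t)/2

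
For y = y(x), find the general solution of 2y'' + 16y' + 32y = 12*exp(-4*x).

y = C1*exp(-4*x) + 3*x**2*exp(-4*x) + C2*x*exp(-4*x)

Divide through by 2: y'' + 8y' + 16y = 6*exp(-4*x).
Characteristic equation r² + 8r + 16 = 0 has discriminant (8)² - 4·(16) = 0, so r = -4 is a repeated root.
Hence y_h = (C1 + C2*x)*exp(-4*x).
Since exp(-4*x) solves the homogeneous equation (r = -4 is a root of multiplicity 2), multiply the trial by x^2. Try y_p = A*x^2*exp(-4*x). Substituting into the equation and dividing by exp(-4*x) gives A = 3, so y_p = 3*x^2*exp(-4*x).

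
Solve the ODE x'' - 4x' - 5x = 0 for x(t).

Characteristic equation r² - 4r - 5 = 0 factors as (r - 5)(r + 1) = 0, so r = 5, -1.
Hence x_h = C1*exp(5*t) + C2*exp(-t).

x = C1*exp(5*t) + C2*exp(-t)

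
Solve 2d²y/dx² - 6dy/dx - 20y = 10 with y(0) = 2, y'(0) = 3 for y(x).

Divide through by 2: y'' - 3y' - 10y = 5.
Characteristic equation r² - 3r - 10 = 0 factors as (r - 5)(r + 2) = 0, so r = 5, -2.
Hence y_h = C1*exp(5*x) + C2*exp(-2*x).
For the particular solution try y_p = A0. Substituting and matching coefficients of each power of x gives A0 = -1/2, so y_p = -1/2.
General solution: y = -1/2 + C1*exp(5*x) + C2*exp(-2*x).
Apply the initial conditions: y(0) = -1/2 + C1 + C2 = 2 and y'(0) = -2*C2 + 5*C1 = 3. Solving gives C1 = 8/7, C2 = 19/14.

y = -1/2 + 8*exp(5*x)/7 + 19*exp(-2*x)/14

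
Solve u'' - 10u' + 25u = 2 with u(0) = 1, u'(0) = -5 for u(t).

u = 2/25 + 23*exp(5*t)/25 - 48*t*exp(5*t)/5

Characteristic equation r² - 10r + 25 = 0 has discriminant (-10)² - 4·(25) = 0, so r = 5 is a repeated root.
Hence u_h = (C1 + C2*t)*exp(5*t).
For the particular solution try u_p = A0. Substituting and matching coefficients of each power of t gives A0 = 2/25, so u_p = 2/25.
General solution: u = 2/25 + C1*exp(5*t) + C2*t*exp(5*t).
Apply the initial conditions: u(0) = 2/25 + C1 = 1 and u'(0) = C2 + 5*C1 = -5. Solving gives C1 = 23/25, C2 = -48/5.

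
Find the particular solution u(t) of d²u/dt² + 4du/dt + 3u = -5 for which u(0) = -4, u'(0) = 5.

Characteristic equation r² + 4r + 3 = 0 factors as (r + 1)(r + 3) = 0, so r = -1, -3.
Hence u_h = C1*exp(-t) + C2*exp(-3*t).
For the particular solution try u_p = A0. Substituting and matching coefficients of each power of t gives A0 = -5/3, so u_p = -5/3.
General solution: u = -5/3 + C1*exp(-t) + C2*exp(-3*t).
Apply the initial conditions: u(0) = -5/3 + C1 + C2 = -4 and u'(0) = -C1 - 3*C2 = 5. Solving gives C1 = -1, C2 = -4/3.

u = -5/3 - exp(-t) - 4*exp(-3*t)/3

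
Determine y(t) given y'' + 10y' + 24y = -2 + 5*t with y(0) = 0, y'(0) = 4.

Characteristic equation r² + 10r + 24 = 0 factors as (r + 4)(r + 6) = 0, so r = -4, -6.
Hence y_h = C1*exp(-4*t) + C2*exp(-6*t).
For the particular solution try y_p = A0 + A1*t. Substituting and matching coefficients of each power of t gives A0 = -49/288, A1 = 5/24, so y_p = -49/288 + 5*t/24.
General solution: y = -49/288 + 5*t/24 + C1*exp(-4*t) + C2*exp(-6*t).
Apply the initial conditions: y(0) = -49/288 + C1 + C2 = 0 and y'(0) = 5/24 - 6*C2 - 4*C1 = 4. Solving gives C1 = 77/32, C2 = -161/72.

y = -49/288 - 161*exp(-6*t)/72 + 5*t/24 + 77*exp(-4*t)/32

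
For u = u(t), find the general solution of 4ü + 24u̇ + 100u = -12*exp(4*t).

u = -3*exp(4*t)/65 + C1*cos(4*t)*exp(-3*t) + C2*exp(-3*t)*sin(4*t)

Divide through by 4: u'' + 6u' + 25u = -3*exp(4*t).
Characteristic equation r² + 6r + 25 = 0 has discriminant (6)² - 4·(25) = -64 < 0, so r = -3 ± 4i.
Hence u_h = C1*cos(4*t)*exp(-3*t) + C2*exp(-3*t)*sin(4*t).
Try u_p = A*exp(4*t). Substituting into the equation and dividing by exp(4*t) gives A = -3/65, so u_p = -3*exp(4*t)/65.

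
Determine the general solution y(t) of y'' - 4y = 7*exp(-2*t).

y = C1*exp(2*t) + C2*exp(-2*t) - 7*t*exp(-2*t)/4

Characteristic equation r² - 4 = 0 factors as (r - 2)(r + 2) = 0, so r = 2, -2.
Hence y_h = C1*exp(2*t) + C2*exp(-2*t).
Since exp(-2*t) solves the homogeneous equation (r = -2 is a root of multiplicity 1), multiply the trial by t. Try y_p = A*t*exp(-2*t). Substituting into the equation and dividing by exp(-2*t) gives A = -7/4, so y_p = -7*t*exp(-2*t)/4.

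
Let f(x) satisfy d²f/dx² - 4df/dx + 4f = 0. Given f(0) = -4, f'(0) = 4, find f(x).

f = -4*exp(2*x) + 12*x*exp(2*x)

Characteristic equation r² - 4r + 4 = 0 has discriminant (-4)² - 4·(4) = 0, so r = 2 is a repeated root.
Hence f_h = (C1 + C2*x)*exp(2*x).
Apply the initial conditions: f(0) = C1 = -4 and f'(0) = C2 + 2*C1 = 4. Solving gives C1 = -4, C2 = 12.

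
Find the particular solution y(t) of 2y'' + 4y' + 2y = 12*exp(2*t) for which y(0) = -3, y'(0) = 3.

y = -11*exp(-t)/3 + 2*exp(2*t)/3 - 2*t*exp(-t)

Divide through by 2: y'' + 2y' + y = 6*exp(2*t).
Characteristic equation r² + 2r + 1 = 0 has discriminant (2)² - 4·(1) = 0, so r = -1 is a repeated root.
Hence y_h = (C1 + C2*t)*exp(-t).
Try y_p = A*exp(2*t). Substituting into the equation and dividing by exp(2*t) gives A = 2/3, so y_p = 2*exp(2*t)/3.
General solution: y = 2*exp(2*t)/3 + C1*exp(-t) + C2*t*exp(-t).
Apply the initial conditions: y(0) = 2/3 + C1 = -3 and y'(0) = 4/3 + C2 - C1 = 3. Solving gives C1 = -11/3, C2 = -2.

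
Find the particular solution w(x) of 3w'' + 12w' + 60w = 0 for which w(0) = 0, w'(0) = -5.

w = -5*exp(-2*x)*sin(4*x)/4

Divide through by 3: w'' + 4w' + 20w = 0.
Characteristic equation r² + 4r + 20 = 0 has discriminant (4)² - 4·(20) = -64 < 0, so r = -2 ± 4i.
Hence w_h = C1*cos(4*x)*exp(-2*x) + C2*exp(-2*x)*sin(4*x).
Apply the initial conditions: w(0) = C1 = 0 and w'(0) = -2*C1 + 4*C2 = -5. Solving gives C1 = 0, C2 = -5/4.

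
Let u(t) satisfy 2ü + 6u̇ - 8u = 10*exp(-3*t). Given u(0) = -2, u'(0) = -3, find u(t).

Divide through by 2: u'' + 3u' - 4u = 5*exp(-3*t).
Characteristic equation r² + 3r - 4 = 0 factors as (r + 4)(r - 1) = 0, so r = -4, 1.
Hence u_h = C1*exp(-4*t) + C2*exp(t).
Try u_p = A*exp(-3*t). Substituting into the equation and dividing by exp(-3*t) gives A = -5/4, so u_p = -5*exp(-3*t)/4.
General solution: u = -5*exp(-3*t)/4 + C1*exp(-4*t) + C2*exp(t).
Apply the initial conditions: u(0) = -5/4 + C1 + C2 = -2 and u'(0) = 15/4 + C2 - 4*C1 = -3. Solving gives C1 = 6/5, C2 = -39/20.

u = -39*exp(t)/20 - 5*exp(-3*t)/4 + 6*exp(-4*t)/5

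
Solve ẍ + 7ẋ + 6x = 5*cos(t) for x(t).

x = 25*cos(t)/74 + 35*sin(t)/74 + C1*exp(-6*t) + C2*exp(-t)

Characteristic equation r² + 7r + 6 = 0 factors as (r + 6)(r + 1) = 0, so r = -6, -1.
Hence x_h = C1*exp(-6*t) + C2*exp(-t).
Try x_p = A*cos(t) + B*sin(t). Substituting and equating the coefficients of cos(t) and sin(t) gives A = 25/74, B = 35/74, so x_p = 25*cos(t)/74 + 35*sin(t)/74.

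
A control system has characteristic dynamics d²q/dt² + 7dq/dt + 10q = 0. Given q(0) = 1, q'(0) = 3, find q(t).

Characteristic equation r² + 7r + 10 = 0 factors as (r + 5)(r + 2) = 0, so r = -5, -2.
Hence q_h = C1*exp(-5*t) + C2*exp(-2*t).
Apply the initial conditions: q(0) = C1 + C2 = 1 and q'(0) = -5*C1 - 2*C2 = 3. Solving gives C1 = -5/3, C2 = 8/3.

q = -5*exp(-5*t)/3 + 8*exp(-2*t)/3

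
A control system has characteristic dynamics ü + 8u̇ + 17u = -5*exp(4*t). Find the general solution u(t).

Characteristic equation r² + 8r + 17 = 0 has discriminant (8)² - 4·(17) = -4 < 0, so r = -4 ± i.
Hence u_h = C1*cos(t)*exp(-4*t) + C2*exp(-4*t)*sin(t).
Try u_p = A*exp(4*t). Substituting into the equation and dividing by exp(4*t) gives A = -1/13, so u_p = -exp(4*t)/13.

u = -exp(4*t)/13 + C1*cos(t)*exp(-4*t) + C2*exp(-4*t)*sin(t)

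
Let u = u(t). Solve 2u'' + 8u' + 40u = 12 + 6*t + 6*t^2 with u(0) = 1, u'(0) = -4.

u = 267/1000 + 3*t**2/20 + 9*t/100 - 82*exp(-2*t)*sin(4*t)/125 + 733*cos(4*t)*exp(-2*t)/1000

Divide through by 2: u'' + 4u' + 20u = 6 + 3*t + 3*t^2.
Characteristic equation r² + 4r + 20 = 0 has discriminant (4)² - 4·(20) = -64 < 0, so r = -2 ± 4i.
Hence u_h = C1*cos(4*t)*exp(-2*t) + C2*exp(-2*t)*sin(4*t).
For the particular solution try u_p = A0 + A1*t + A2*t^2. Substituting and matching coefficients of each power of t gives A0 = 267/1000, A1 = 9/100, A2 = 3/20, so u_p = 267/1000 + 3*t^2/20 + 9*t/100.
General solution: u = 267/1000 + 3*t^2/20 + 9*t/100 + C1*cos(4*t)*exp(-2*t) + C2*exp(-2*t)*sin(4*t).
Apply the initial conditions: u(0) = 267/1000 + C1 = 1 and u'(0) = 9/100 - 2*C1 + 4*C2 = -4. Solving gives C1 = 733/1000, C2 = -82/125.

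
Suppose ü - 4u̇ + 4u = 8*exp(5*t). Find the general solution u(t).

u = 8*exp(5*t)/9 + C1*exp(2*t) + C2*t*exp(2*t)

Characteristic equation r² - 4r + 4 = 0 has discriminant (-4)² - 4·(4) = 0, so r = 2 is a repeated root.
Hence u_h = (C1 + C2*t)*exp(2*t).
Try u_p = A*exp(5*t). Substituting into the equation and dividing by exp(5*t) gives A = 8/9, so u_p = 8*exp(5*t)/9.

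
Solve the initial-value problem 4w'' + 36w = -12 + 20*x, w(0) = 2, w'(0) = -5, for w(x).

Divide through by 4: w'' + 9w = -3 + 5*x.
Characteristic equation r² + 9 = 0 has discriminant (0)² - 4·(9) = -36 < 0, so r = ± 3i.
Hence w_h = C1*cos(3*x) + C2*sin(3*x).
For the particular solution try w_p = A0 + A1*x. Substituting and matching coefficients of each power of x gives A0 = -1/3, A1 = 5/9, so w_p = -1/3 + 5*x/9.
General solution: w = -1/3 + 5*x/9 + C1*cos(3*x) + C2*sin(3*x).
Apply the initial conditions: w(0) = -1/3 + C1 = 2 and w'(0) = 5/9 + 3*C2 = -5. Solving gives C1 = 7/3, C2 = -50/27.

w = -1/3 - 50*sin(3*x)/27 + 5*x/9 + 7*cos(3*x)/3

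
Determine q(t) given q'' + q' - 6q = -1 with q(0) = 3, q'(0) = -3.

q = 1/6 + 11*exp(2*t)/10 + 26*exp(-3*t)/15

Characteristic equation r² + r - 6 = 0 factors as (r + 3)(r - 2) = 0, so r = -3, 2.
Hence q_h = C1*exp(-3*t) + C2*exp(2*t).
For the particular solution try q_p = A0. Substituting and matching coefficients of each power of t gives A0 = 1/6, so q_p = 1/6.
General solution: q = 1/6 + C1*exp(-3*t) + C2*exp(2*t).
Apply the initial conditions: q(0) = 1/6 + C1 + C2 = 3 and q'(0) = -3*C1 + 2*C2 = -3. Solving gives C1 = 26/15, C2 = 11/10.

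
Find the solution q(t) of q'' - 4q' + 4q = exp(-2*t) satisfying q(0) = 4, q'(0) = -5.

q = exp(-2*t)/16 + 63*exp(2*t)/16 - 51*t*exp(2*t)/4

Characteristic equation r² - 4r + 4 = 0 has discriminant (-4)² - 4·(4) = 0, so r = 2 is a repeated root.
Hence q_h = (C1 + C2*t)*exp(2*t).
Try q_p = A*exp(-2*t). Substituting into the equation and dividing by exp(-2*t) gives A = 1/16, so q_p = exp(-2*t)/16.
General solution: q = exp(-2*t)/16 + C1*exp(2*t) + C2*t*exp(2*t).
Apply the initial conditions: q(0) = 1/16 + C1 = 4 and q'(0) = -1/8 + C2 + 2*C1 = -5. Solving gives C1 = 63/16, C2 = -51/4.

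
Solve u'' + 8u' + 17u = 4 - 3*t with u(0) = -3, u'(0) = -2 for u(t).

Characteristic equation r² + 8r + 17 = 0 has discriminant (8)² - 4·(17) = -4 < 0, so r = -4 ± i.
Hence u_h = C1*cos(t)*exp(-4*t) + C2*exp(-4*t)*sin(t).
For the particular solution try u_p = A0 + A1*t. Substituting and matching coefficients of each power of t gives A0 = 92/289, A1 = -3/17, so u_p = 92/289 - 3*t/17.
General solution: u = 92/289 - 3*t/17 + C1*cos(t)*exp(-4*t) + C2*exp(-4*t)*sin(t).
Apply the initial conditions: u(0) = 92/289 + C1 = -3 and u'(0) = -3/17 + C2 - 4*C1 = -2. Solving gives C1 = -959/289, C2 = -4363/289.

u = 92/289 - 3*t/17 - 4363*exp(-4*t)*sin(t)/289 - 959*cos(t)*exp(-4*t)/289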